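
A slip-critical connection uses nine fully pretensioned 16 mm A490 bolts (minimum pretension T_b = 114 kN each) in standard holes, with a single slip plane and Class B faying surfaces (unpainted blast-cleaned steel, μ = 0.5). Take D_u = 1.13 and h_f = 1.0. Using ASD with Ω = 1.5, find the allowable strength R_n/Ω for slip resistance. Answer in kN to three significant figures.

R_n = μ · D_u · h_f · T_b · n_s · n_b = 0.5 × 1.13 × 1.0 × 114 × 1 × 9 = 579.7 kN.
Allowable strength R_n/Ω = 579.7 / 1.5 = 386 kN.

386 kN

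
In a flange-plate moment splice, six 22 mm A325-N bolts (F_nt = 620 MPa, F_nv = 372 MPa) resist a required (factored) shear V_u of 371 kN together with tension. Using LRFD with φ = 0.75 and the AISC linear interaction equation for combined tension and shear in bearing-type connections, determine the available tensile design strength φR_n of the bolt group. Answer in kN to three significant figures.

760 kN

A_b = π·22²/4 = 380.1 mm²; f_rv = 371 × 1000 / (6 × 380.1) = 162.7 MPa.
F'_nt = 1.3 F_nt − (F_nt / φF_nv) f_rv = 1.3·620 − (620/(0.75·372))·162.7 = 444.5 MPa, capped at F_nt → F'_nt = 444.5 MPa.
R_n = F'_nt · A_b · n = 444.5 × 380.1 × 6 / 1000 = 1014 kN.
Design strength φR_n = 0.75 × 1014 = 760 kN.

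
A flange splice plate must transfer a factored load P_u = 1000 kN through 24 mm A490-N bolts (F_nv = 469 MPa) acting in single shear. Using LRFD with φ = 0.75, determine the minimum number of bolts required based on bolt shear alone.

7 bolts

A_b = π·24²/4 = 452.4 mm².
Per-bolt design strength φR_n = 0.75 × 469 × 452.4 × 1 / 1000 = 159.1 kN.
n ≥ 1000 / 159.1 = 6.284 → use 7 bolts.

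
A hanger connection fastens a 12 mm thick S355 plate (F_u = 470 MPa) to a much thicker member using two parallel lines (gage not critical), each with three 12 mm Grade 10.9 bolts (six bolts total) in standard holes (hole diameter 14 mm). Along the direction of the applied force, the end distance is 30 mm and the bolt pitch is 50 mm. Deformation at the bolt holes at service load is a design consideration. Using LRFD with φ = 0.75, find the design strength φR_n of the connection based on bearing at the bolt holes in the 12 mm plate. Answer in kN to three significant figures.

Per bolt r_n = 1.2 l_c t F_u ≤ 2.4 d t F_u; upper limit = 2.4 × 12 × 12 × 470 / 1000 = 162.4 kN.
Edge bolt: l_c = 30 − 14/2 = 23 mm → 1.2 × 23 × 12 × 470 / 1000 = 155.7 → r_n = 155.7 kN.
Interior bolts: l_c = 50 − 14 = 36 mm → 1.2 × 36 × 12 × 470 / 1000 = 243.6 → r_n = 162.4 kN.
R_n = 2 × 155.7 + 4 × 162.4 = 961.1 kN.
Design strength φR_n = 0.75 × 961.1 = 721 kN.

721 kN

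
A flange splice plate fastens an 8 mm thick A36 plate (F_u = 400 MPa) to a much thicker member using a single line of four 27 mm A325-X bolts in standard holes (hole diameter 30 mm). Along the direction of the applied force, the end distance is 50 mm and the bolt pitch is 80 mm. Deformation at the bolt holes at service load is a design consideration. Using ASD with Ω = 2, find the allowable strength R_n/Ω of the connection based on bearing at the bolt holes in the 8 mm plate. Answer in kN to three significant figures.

355 kN

Per bolt r_n = 1.2 l_c t F_u ≤ 2.4 d t F_u; upper limit = 2.4 × 27 × 8 × 400 / 1000 = 207.4 kN.
Edge bolt: l_c = 50 − 30/2 = 35 mm → 1.2 × 35 × 8 × 400 / 1000 = 134.4 → r_n = 134.4 kN.
Interior bolts: l_c = 80 − 30 = 50 mm → 1.2 × 50 × 8 × 400 / 1000 = 192 → r_n = 192 kN.
R_n = 1 × 134.4 + 3 × 192 = 710.4 kN.
Allowable strength R_n/Ω = 710.4 / 2 = 355 kN.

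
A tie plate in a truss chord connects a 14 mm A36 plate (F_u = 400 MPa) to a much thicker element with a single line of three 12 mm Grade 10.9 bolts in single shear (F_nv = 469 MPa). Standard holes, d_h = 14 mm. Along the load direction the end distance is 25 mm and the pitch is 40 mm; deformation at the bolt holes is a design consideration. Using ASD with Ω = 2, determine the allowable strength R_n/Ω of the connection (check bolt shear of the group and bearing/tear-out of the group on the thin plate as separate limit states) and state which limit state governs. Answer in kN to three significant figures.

Bolt shear: A_b = π·12²/4 = 113.1 mm²; R_n = 469 × 113.1 × 3 × 1 / 1000 = 159.1 kN → 159.1 / 2 = 79.6 kN.
Bearing (1.2 l_c t F_u ≤ 2.4 d t F_u): upper limit = 2.4·12·14·400 / 1000 = 161.3 kN.
  Edge l_c = 25 − 14/2 = 18 → r_n = 121 kN; interior l_c = 40 − 14 = 26 → r_n = 161.3 kN.
  R_n,bearing = 1·121 + 2·161.3 = 443.5 kN → 443.5 / 2 = 222 kN.
Bolt shear governs: 79.6 kN.

79.6 kN (bolt shear governs)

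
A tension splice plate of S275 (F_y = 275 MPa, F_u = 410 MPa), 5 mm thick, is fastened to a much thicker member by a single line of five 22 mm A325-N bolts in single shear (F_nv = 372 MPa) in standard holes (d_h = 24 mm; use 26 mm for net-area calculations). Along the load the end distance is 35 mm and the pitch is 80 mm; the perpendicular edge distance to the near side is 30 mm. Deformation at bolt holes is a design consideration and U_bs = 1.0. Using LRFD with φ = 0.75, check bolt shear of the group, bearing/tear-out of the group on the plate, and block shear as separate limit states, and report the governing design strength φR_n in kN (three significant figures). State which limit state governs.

246 kN (block shear governs)

Bolt shear: A_b = π·22²/4 = 380.1 mm²; R_n = 372 × 380.1 × 5 × 1 / 1000 = 707 kN → 0.75 × 707 = 530 kN.
Bearing: edge l_c = 23, r_n = 56.58 kN; interior l_c = 56, r_n = 108.2 kN; R_n = 56.58 + 4·108.2 = 489.5 kN → 367 kN.
Block shear: A_gv = 1775, A_nv = 1190, A_nt = 85 mm²; R_n = min(0.6F_uA_nv, 0.6F_yA_gv) + U_bs·F_u·A_nt = 327.6 kN → 246 kN.
Block shear governs: 246 kN.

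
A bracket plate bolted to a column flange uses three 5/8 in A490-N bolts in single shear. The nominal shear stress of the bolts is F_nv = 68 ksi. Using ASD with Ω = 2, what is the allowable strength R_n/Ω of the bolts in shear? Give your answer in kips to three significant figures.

31.3 kips

A_b = π × 0.625² / 4 = 0.3068 in².
R_n = F_nv · A_b · n · n_s = 68 × 0.3068 × 3 × 1 = 62.59 kips.
Allowable strength R_n/Ω = 62.59 / 2 = 31.3 kips.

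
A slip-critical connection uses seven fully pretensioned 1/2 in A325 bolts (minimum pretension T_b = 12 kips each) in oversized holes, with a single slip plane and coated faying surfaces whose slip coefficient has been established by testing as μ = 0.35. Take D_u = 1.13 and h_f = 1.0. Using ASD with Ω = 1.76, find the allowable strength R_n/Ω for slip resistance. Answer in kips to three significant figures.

18.9 kips

R_n = μ · D_u · h_f · T_b · n_s · n_b = 0.35 × 1.13 × 1.0 × 12 × 1 × 7 = 33.22 kips.
Allowable strength R_n/Ω = 33.22 / 1.76 = 18.9 kips.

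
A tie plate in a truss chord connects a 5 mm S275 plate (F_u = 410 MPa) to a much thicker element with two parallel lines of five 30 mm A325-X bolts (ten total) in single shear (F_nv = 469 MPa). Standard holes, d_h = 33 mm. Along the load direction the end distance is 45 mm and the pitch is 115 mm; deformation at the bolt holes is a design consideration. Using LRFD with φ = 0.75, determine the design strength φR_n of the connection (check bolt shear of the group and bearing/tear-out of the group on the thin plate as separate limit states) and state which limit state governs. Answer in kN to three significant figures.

991 kN (bearing governs)

Bolt shear: A_b = π·30²/4 = 706.9 mm²; R_n = 469 × 706.9 × 10 × 1 / 1000 = 3315 kN → 0.75 × 3315 = 2490 kN.
Bearing (1.2 l_c t F_u ≤ 2.4 d t F_u): upper limit = 2.4·30·5·410 / 1000 = 147.6 kN.
  Edge l_c = 45 − 33/2 = 28.5 → r_n = 70.11 kN; interior l_c = 115 − 33 = 82 → r_n = 147.6 kN.
  R_n,bearing = 2·70.11 + 8·147.6 = 1321 kN → 0.75 × 1321 = 991 kN.
Bearing governs: 991 kN.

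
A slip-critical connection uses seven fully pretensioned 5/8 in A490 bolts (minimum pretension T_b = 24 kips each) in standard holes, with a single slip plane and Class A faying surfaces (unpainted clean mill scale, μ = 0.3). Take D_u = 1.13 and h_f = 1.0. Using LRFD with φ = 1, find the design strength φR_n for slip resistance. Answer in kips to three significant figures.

57 kips

R_n = μ · D_u · h_f · T_b · n_s · n_b = 0.3 × 1.13 × 1.0 × 24 × 1 × 7 = 56.95 kips.
Design strength φR_n = 1 × 56.95 = 57 kips.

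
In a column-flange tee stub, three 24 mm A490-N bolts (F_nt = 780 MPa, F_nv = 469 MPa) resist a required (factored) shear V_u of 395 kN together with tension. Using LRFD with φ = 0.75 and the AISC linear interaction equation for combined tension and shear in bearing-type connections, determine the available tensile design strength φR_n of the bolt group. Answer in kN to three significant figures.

A_b = π·24²/4 = 452.4 mm²; f_rv = 395 × 1000 / (3 × 452.4) = 291 MPa.
F'_nt = 1.3 F_nt − (F_nt / φF_nv) f_rv = 1.3·780 − (780/(0.75·469))·291 = 368.6 MPa, capped at F_nt → F'_nt = 368.6 MPa.
R_n = F'_nt · A_b · n = 368.6 × 452.4 × 3 / 1000 = 500.3 kN.
Design strength φR_n = 0.75 × 500.3 = 375 kN.

375 kN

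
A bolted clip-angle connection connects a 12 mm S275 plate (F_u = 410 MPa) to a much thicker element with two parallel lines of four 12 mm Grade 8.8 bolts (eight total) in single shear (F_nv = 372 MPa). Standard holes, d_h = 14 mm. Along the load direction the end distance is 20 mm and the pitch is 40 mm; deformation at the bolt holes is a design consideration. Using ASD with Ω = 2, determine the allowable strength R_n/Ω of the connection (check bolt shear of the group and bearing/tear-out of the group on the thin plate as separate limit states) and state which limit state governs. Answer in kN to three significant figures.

Bolt shear: A_b = π·12²/4 = 113.1 mm²; R_n = 372 × 113.1 × 8 × 1 / 1000 = 336.6 kN → 336.6 / 2 = 168 kN.
Bearing (1.2 l_c t F_u ≤ 2.4 d t F_u): upper limit = 2.4·12·12·410 / 1000 = 141.7 kN.
  Edge l_c = 20 − 14/2 = 13 → r_n = 76.75 kN; interior l_c = 40 − 14 = 26 → r_n = 141.7 kN.
  R_n,bearing = 2·76.75 + 6·141.7 = 1004 kN → 1004 / 2 = 502 kN.
Bolt shear governs: 168 kN.

168 kN (bolt shear governs)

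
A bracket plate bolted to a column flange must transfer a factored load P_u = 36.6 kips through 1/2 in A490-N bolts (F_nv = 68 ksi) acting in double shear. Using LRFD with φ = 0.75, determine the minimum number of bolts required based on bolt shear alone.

A_b = π·0.5²/4 = 0.1963 in².
Per-bolt design strength φR_n = 0.75 × 68 × 0.1963 × 2 = 20.03 kips.
n ≥ 36.6 / 20.03 = 1.827 → use 2 bolts.

2 bolts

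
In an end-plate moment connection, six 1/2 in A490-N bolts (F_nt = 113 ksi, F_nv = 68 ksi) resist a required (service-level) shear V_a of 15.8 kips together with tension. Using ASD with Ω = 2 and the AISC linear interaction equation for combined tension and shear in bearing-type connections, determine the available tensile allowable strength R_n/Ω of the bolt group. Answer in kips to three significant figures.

A_b = π·0.5²/4 = 0.1963 in²; f_rv = 15.8 / (6 × 0.1963) = 13.41 ksi.
F'_nt = 1.3 F_nt − (Ω F_nt / F_nv) f_rv = 1.3·113 − (2·113/68)·13.41 = 102.3 ksi, capped at F_nt → F'_nt = 102.3 ksi.
R_n = F'_nt · A_b · n = 102.3 × 0.1963 × 6 = 120.6 kips.
Allowable strength R_n/Ω = 120.6 / 2 = 60.3 kips.

60.3 kips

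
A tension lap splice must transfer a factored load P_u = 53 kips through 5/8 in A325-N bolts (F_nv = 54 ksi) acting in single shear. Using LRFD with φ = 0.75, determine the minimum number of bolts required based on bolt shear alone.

5 bolts

A_b = π·0.625²/4 = 0.3068 in².
Per-bolt design strength φR_n = 0.75 × 54 × 0.3068 × 1 = 12.43 kips.
n ≥ 53 / 12.43 = 4.266 → use 5 bolts.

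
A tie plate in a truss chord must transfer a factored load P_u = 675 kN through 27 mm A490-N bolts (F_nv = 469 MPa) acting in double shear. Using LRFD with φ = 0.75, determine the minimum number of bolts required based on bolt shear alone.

2 bolts

A_b = π·27²/4 = 572.6 mm².
Per-bolt design strength φR_n = 0.75 × 469 × 572.6 × 2 / 1000 = 402.8 kN.
n ≥ 675 / 402.8 = 1.676 → use 2 bolts.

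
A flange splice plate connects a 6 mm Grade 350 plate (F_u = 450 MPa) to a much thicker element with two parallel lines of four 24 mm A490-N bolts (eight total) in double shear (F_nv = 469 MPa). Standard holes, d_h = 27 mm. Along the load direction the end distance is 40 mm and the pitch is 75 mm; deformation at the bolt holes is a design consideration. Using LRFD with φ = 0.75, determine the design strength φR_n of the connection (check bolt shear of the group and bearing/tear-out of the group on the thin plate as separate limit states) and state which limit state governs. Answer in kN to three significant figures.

Bolt shear: A_b = π·24²/4 = 452.4 mm²; R_n = 469 × 452.4 × 8 × 2 / 1000 = 3395 kN → 0.75 × 3395 = 2550 kN.
Bearing (1.2 l_c t F_u ≤ 2.4 d t F_u): upper limit = 2.4·24·6·450 / 1000 = 155.5 kN.
  Edge l_c = 40 − 27/2 = 26.5 → r_n = 85.86 kN; interior l_c = 75 − 27 = 48 → r_n = 155.5 kN.
  R_n,bearing = 2·85.86 + 6·155.5 = 1105 kN → 0.75 × 1105 = 829 kN.
Bearing governs: 829 kN.

829 kN (bearing governs)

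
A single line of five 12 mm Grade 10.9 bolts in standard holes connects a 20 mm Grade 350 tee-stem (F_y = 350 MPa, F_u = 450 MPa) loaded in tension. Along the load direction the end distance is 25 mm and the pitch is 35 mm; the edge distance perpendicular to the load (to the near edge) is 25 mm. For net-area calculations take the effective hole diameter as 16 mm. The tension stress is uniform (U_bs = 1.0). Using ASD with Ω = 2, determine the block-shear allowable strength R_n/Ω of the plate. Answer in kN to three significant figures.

Shear plane L_v = 25 + 4·35 = 165 mm; A_gv = 165 × 20 = 3300 mm².
A_nv = (165 − 4.5·16) × 20 = 1860 mm².
A_nt = (25 − 0.5·16) × 20 = 340 mm².
0.6 F_u A_nv = 502.2 kN; 0.6 F_y A_gv = 693 kN → shear rupture governs the shear term.
R_n = 502.2 + 1.0 × 450 × 340 / 1000 = 655.2 kN.
Allowable strength R_n/Ω = 655.2 / 2 = 328 kN.

328 kN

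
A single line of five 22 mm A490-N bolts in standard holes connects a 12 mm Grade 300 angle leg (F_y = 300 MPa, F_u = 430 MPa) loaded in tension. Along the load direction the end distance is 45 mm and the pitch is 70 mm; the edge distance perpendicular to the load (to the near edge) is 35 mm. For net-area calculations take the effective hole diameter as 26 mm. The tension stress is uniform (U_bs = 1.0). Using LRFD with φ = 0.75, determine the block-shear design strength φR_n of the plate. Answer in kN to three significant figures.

568 kN

Shear plane L_v = 45 + 4·70 = 325 mm; A_gv = 325 × 12 = 3900 mm².
A_nv = (325 − 4.5·26) × 12 = 2496 mm².
A_nt = (35 − 0.5·26) × 12 = 264 mm².
0.6 F_u A_nv = 644 kN; 0.6 F_y A_gv = 702 kN → shear rupture governs the shear term.
R_n = 644 + 1.0 × 430 × 264 / 1000 = 757.5 kN.
Design strength φR_n = 0.75 × 757.5 = 568 kN.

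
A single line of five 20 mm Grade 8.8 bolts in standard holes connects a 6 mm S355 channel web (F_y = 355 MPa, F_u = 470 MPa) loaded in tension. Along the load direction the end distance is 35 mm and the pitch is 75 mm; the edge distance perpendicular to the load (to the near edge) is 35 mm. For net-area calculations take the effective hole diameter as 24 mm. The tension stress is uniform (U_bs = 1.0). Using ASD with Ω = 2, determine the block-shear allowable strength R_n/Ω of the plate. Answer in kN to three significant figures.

Shear plane L_v = 35 + 4·75 = 335 mm; A_gv = 335 × 6 = 2010 mm².
A_nv = (335 − 4.5·24) × 6 = 1362 mm².
A_nt = (35 − 0.5·24) × 6 = 138 mm².
0.6 F_u A_nv = 384.1 kN; 0.6 F_y A_gv = 428.1 kN → shear rupture governs the shear term.
R_n = 384.1 + 1.0 × 470 × 138 / 1000 = 448.9 kN.
Allowable strength R_n/Ω = 448.9 / 2 = 224 kN.

224 kN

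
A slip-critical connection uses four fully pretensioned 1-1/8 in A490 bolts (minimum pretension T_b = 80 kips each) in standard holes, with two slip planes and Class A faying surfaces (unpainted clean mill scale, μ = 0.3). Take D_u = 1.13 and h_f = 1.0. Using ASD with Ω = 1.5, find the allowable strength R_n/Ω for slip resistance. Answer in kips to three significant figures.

145 kips

R_n = μ · D_u · h_f · T_b · n_s · n_b = 0.3 × 1.13 × 1.0 × 80 × 2 × 4 = 217 kips.
Allowable strength R_n/Ω = 217 / 1.5 = 145 kips.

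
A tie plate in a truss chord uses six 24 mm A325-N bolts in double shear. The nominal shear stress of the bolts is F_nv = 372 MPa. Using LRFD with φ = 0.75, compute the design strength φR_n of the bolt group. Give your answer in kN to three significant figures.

1510 kN

A_b = π × 24² / 4 = 452.4 mm².
R_n = F_nv · A_b · n · n_s = 372 × 452.4 × 6 × 2 / 1000 = 2019 kN.
Design strength φR_n = 0.75 × 2019 = 1510 kN.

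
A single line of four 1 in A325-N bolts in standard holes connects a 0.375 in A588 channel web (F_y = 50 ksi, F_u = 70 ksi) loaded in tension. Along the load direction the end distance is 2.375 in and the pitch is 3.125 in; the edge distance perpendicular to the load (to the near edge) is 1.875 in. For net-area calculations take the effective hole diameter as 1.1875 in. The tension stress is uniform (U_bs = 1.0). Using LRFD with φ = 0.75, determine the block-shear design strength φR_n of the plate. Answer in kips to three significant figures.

Shear plane L_v = 2.375 + 3·3.125 = 11.75 in; A_gv = 11.75 × 0.375 = 4.406 in².
A_nv = (11.75 − 3.5·1.1875) × 0.375 = 2.848 in².
A_nt = (1.875 − 0.5·1.1875) × 0.375 = 0.4805 in².
0.6 F_u A_nv = 119.6 kips; 0.6 F_y A_gv = 132.2 kips → shear rupture governs the shear term.
R_n = 119.6 + 1.0 × 70 × 0.4805 = 153.2 kips.
Design strength φR_n = 0.75 × 153.2 = 115 kips.

115 kips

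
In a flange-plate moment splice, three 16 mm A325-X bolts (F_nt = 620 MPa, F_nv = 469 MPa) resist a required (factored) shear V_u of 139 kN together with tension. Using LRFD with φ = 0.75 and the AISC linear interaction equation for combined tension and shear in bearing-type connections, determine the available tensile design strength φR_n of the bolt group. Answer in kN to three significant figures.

181 kN

A_b = π·16²/4 = 201.1 mm²; f_rv = 139 × 1000 / (3 × 201.1) = 230.4 MPa.
F'_nt = 1.3 F_nt − (F_nt / φF_nv) f_rv = 1.3·620 − (620/(0.75·469))·230.4 = 399.8 MPa, capped at F_nt → F'_nt = 399.8 MPa.
R_n = F'_nt · A_b · n = 399.8 × 201.1 × 3 / 1000 = 241.2 kN.
Design strength φR_n = 0.75 × 241.2 = 181 kN.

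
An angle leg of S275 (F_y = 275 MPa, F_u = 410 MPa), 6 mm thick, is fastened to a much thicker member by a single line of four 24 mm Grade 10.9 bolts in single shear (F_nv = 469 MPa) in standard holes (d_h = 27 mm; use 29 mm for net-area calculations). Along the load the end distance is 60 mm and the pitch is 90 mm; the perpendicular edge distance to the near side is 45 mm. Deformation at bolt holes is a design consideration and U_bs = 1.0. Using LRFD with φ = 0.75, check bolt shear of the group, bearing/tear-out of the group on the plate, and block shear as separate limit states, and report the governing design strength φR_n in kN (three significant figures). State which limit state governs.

Bolt shear: A_b = π·24²/4 = 452.4 mm²; R_n = 469 × 452.4 × 4 × 1 / 1000 = 848.7 kN → 0.75 × 848.7 = 637 kN.
Bearing: edge l_c = 46.5, r_n = 137.3 kN; interior l_c = 63, r_n = 141.7 kN; R_n = 137.3 + 3·141.7 = 562.4 kN → 422 kN.
Block shear: A_gv = 1980, A_nv = 1371, A_nt = 183 mm²; R_n = min(0.6F_uA_nv, 0.6F_yA_gv) + U_bs·F_u·A_nt = 401.7 kN → 301 kN.
Block shear governs: 301 kN.

301 kN (block shear governs)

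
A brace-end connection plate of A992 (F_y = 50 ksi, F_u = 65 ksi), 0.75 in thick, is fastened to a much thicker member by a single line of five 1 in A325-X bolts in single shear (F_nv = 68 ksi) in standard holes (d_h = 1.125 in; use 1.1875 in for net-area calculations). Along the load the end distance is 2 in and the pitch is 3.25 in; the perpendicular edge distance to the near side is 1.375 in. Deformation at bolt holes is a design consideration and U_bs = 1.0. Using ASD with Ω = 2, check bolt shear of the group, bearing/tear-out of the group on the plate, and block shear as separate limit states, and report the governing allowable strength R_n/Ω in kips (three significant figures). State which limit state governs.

134 kips (bolt shear governs)

Bolt shear: A_b = π·1²/4 = 0.7854 in²; R_n = 68 × 0.7854 × 5 × 1 = 267 kips → 267 / 2 = 134 kips.
Bearing: edge l_c = 1.438, r_n = 84.09 kips; interior l_c = 2.125, r_n = 117 kips; R_n = 84.09 + 4·117 = 552.1 kips → 276 kips.
Block shear: A_gv = 11.25, A_nv = 7.242, A_nt = 0.5859 in²; R_n = min(0.6F_uA_nv, 0.6F_yA_gv) + U_bs·F_u·A_nt = 320.5 kips → 160 kips.
Bolt shear governs: 134 kips.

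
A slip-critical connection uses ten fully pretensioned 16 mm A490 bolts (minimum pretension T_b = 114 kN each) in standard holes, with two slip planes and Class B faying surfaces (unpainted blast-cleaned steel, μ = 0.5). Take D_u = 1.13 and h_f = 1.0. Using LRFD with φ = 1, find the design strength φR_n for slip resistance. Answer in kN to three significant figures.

R_n = μ · D_u · h_f · T_b · n_s · n_b = 0.5 × 1.13 × 1.0 × 114 × 2 × 10 = 1288 kN.
Design strength φR_n = 1 × 1288 = 1290 kN.

1290 kN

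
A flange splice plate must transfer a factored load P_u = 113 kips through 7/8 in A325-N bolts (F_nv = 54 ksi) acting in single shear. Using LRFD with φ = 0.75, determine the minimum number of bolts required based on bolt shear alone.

5 bolts

A_b = π·0.875²/4 = 0.6013 in².
Per-bolt design strength φR_n = 0.75 × 54 × 0.6013 × 1 = 24.35 kips.
n ≥ 113 / 24.35 = 4.64 → use 5 bolts.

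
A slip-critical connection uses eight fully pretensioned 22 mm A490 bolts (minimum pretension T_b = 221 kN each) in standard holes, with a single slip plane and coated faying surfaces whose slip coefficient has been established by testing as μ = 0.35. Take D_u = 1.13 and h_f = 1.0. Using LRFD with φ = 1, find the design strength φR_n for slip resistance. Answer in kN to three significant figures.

699 kN

R_n = μ · D_u · h_f · T_b · n_s · n_b = 0.35 × 1.13 × 1.0 × 221 × 1 × 8 = 699.2 kN.
Design strength φR_n = 1 × 699.2 = 699 kN.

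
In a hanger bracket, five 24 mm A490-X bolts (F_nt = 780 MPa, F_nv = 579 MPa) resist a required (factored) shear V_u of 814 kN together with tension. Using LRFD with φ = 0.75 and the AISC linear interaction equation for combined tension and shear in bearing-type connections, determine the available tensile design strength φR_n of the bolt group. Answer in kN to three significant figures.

A_b = π·24²/4 = 452.4 mm²; f_rv = 814 × 1000 / (5 × 452.4) = 359.9 MPa.
F'_nt = 1.3 F_nt − (F_nt / φF_nv) f_rv = 1.3·780 − (780/(0.75·579))·359.9 = 367.6 MPa, capped at F_nt → F'_nt = 367.6 MPa.
R_n = F'_nt · A_b · n = 367.6 × 452.4 × 5 / 1000 = 831.5 kN.
Design strength φR_n = 0.75 × 831.5 = 624 kN.

624 kN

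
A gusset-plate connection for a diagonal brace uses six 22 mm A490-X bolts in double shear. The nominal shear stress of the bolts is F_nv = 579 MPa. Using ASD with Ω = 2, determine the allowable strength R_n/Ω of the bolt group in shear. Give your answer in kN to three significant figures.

A_b = π × 22² / 4 = 380.1 mm².
R_n = F_nv · A_b · n · n_s = 579 × 380.1 × 6 × 2 / 1000 = 2641 kN.
Allowable strength R_n/Ω = 2641 / 2 = 1320 kN.

1320 kN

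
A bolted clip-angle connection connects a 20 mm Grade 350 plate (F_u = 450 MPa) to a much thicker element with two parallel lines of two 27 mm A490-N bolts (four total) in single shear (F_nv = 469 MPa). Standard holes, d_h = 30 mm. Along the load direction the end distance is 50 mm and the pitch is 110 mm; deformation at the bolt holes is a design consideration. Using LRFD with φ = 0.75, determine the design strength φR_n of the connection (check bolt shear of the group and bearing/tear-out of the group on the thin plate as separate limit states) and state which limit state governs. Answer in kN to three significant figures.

806 kN (bolt shear governs)

Bolt shear: A_b = π·27²/4 = 572.6 mm²; R_n = 469 × 572.6 × 4 × 1 / 1000 = 1074 kN → 0.75 × 1074 = 806 kN.
Bearing (1.2 l_c t F_u ≤ 2.4 d t F_u): upper limit = 2.4·27·20·450 / 1000 = 583.2 kN.
  Edge l_c = 50 − 30/2 = 35 → r_n = 378 kN; interior l_c = 110 − 30 = 80 → r_n = 583.2 kN.
  R_n,bearing = 2·378 + 2·583.2 = 1922 kN → 0.75 × 1922 = 1440 kN.
Bolt shear governs: 806 kN.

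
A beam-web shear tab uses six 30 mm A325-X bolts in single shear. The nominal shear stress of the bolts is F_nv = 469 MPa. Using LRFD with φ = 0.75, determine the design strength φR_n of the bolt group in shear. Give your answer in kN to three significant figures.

A_b = π × 30² / 4 = 706.9 mm².
R_n = F_nv · A_b · n · n_s = 469 × 706.9 × 6 × 1 / 1000 = 1989 kN.
Design strength φR_n = 0.75 × 1989 = 1490 kN.

1490 kN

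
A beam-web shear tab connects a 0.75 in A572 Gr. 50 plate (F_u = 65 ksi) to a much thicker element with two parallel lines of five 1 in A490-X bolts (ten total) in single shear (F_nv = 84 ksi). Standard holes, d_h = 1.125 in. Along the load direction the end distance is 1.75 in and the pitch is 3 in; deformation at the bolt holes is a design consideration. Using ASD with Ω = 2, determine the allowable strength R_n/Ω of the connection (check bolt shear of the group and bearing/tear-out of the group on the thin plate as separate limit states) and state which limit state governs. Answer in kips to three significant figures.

Bolt shear: A_b = π·1²/4 = 0.7854 in²; R_n = 84 × 0.7854 × 10 × 1 = 659.7 kips → 659.7 / 2 = 330 kips.
Bearing (1.2 l_c t F_u ≤ 2.4 d t F_u): upper limit = 2.4·1·0.75·65 = 117 kips.
  Edge l_c = 1.75 − 1.125/2 = 1.188 → r_n = 69.47 kips; interior l_c = 3 − 1.125 = 1.875 → r_n = 109.7 kips.
  R_n,bearing = 2·69.47 + 8·109.7 = 1016 kips → 1016 / 2 = 508 kips.
Bolt shear governs: 330 kips.

330 kips (bolt shear governs)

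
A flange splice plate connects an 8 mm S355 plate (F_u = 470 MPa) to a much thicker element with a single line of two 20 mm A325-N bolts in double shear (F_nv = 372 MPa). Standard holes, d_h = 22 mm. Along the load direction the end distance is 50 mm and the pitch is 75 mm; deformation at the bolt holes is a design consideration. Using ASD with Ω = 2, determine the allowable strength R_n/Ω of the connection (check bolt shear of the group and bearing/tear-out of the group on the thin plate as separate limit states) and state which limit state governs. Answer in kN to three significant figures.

Bolt shear: A_b = π·20²/4 = 314.2 mm²; R_n = 372 × 314.2 × 2 × 2 / 1000 = 467.5 kN → 467.5 / 2 = 234 kN.
Bearing (1.2 l_c t F_u ≤ 2.4 d t F_u): upper limit = 2.4·20·8·470 / 1000 = 180.5 kN.
  Edge l_c = 50 − 22/2 = 39 → r_n = 176 kN; interior l_c = 75 − 22 = 53 → r_n = 180.5 kN.
  R_n,bearing = 1·176 + 1·180.5 = 356.4 kN → 356.4 / 2 = 178 kN.
Bearing governs: 178 kN.

178 kN (bearing governs)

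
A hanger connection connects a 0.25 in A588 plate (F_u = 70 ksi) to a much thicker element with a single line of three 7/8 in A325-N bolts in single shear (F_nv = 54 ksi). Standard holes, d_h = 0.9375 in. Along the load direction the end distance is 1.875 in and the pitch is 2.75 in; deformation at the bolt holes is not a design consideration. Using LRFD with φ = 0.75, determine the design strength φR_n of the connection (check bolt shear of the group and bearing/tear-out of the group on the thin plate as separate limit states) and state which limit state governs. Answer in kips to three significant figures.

73.1 kips (bolt shear governs)

Bolt shear: A_b = π·0.875²/4 = 0.6013 in²; R_n = 54 × 0.6013 × 3 × 1 = 97.41 kips → 0.75 × 97.41 = 73.1 kips.
Bearing (1.5 l_c t F_u ≤ 3.0 d t F_u): upper limit = 3.0·0.875·0.25·70 = 45.94 kips.
  Edge l_c = 1.875 − 0.9375/2 = 1.406 → r_n = 36.91 kips; interior l_c = 2.75 − 0.9375 = 1.812 → r_n = 45.94 kips.
  R_n,bearing = 1·36.91 + 2·45.94 = 128.8 kips → 0.75 × 128.8 = 96.6 kips.
Bolt shear governs: 73.1 kips.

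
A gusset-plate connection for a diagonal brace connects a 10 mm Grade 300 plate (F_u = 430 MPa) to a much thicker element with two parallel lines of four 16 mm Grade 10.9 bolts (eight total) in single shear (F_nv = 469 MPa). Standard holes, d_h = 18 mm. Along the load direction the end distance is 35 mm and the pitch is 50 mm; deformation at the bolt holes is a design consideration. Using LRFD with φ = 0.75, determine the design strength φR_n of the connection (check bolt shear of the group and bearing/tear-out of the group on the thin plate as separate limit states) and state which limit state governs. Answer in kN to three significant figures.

Bolt shear: A_b = π·16²/4 = 201.1 mm²; R_n = 469 × 201.1 × 8 × 1 / 1000 = 754.4 kN → 0.75 × 754.4 = 566 kN.
Bearing (1.2 l_c t F_u ≤ 2.4 d t F_u): upper limit = 2.4·16·10·430 / 1000 = 165.1 kN.
  Edge l_c = 35 − 18/2 = 26 → r_n = 134.2 kN; interior l_c = 50 − 18 = 32 → r_n = 165.1 kN.
  R_n,bearing = 2·134.2 + 6·165.1 = 1259 kN → 0.75 × 1259 = 944 kN.
Bolt shear governs: 566 kN.

566 kN (bolt shear governs)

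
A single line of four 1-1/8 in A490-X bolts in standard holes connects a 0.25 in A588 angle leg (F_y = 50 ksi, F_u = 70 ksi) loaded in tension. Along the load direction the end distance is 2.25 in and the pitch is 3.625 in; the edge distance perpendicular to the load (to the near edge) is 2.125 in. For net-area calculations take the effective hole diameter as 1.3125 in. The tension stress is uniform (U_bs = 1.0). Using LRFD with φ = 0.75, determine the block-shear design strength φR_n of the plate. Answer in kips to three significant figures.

Shear plane L_v = 2.25 + 3·3.625 = 13.12 in; A_gv = 13.12 × 0.25 = 3.281 in².
A_nv = (13.12 − 3.5·1.3125) × 0.25 = 2.133 in².
A_nt = (2.125 − 0.5·1.3125) × 0.25 = 0.3672 in².
0.6 F_u A_nv = 89.58 kips; 0.6 F_y A_gv = 98.44 kips → shear rupture governs the shear term.
R_n = 89.58 + 1.0 × 70 × 0.3672 = 115.3 kips.
Design strength φR_n = 0.75 × 115.3 = 86.5 kips.

86.5 kips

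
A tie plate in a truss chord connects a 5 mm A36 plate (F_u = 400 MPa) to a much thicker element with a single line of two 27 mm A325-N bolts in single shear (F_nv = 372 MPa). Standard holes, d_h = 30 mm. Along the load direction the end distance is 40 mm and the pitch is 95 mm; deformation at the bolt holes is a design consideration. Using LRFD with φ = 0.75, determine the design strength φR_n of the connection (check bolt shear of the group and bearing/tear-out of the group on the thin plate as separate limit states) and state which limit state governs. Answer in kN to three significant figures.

Bolt shear: A_b = π·27²/4 = 572.6 mm²; R_n = 372 × 572.6 × 2 × 1 / 1000 = 426 kN → 0.75 × 426 = 319 kN.
Bearing (1.2 l_c t F_u ≤ 2.4 d t F_u): upper limit = 2.4·27·5·400 / 1000 = 129.6 kN.
  Edge l_c = 40 − 30/2 = 25 → r_n = 60 kN; interior l_c = 95 − 30 = 65 → r_n = 129.6 kN.
  R_n,bearing = 1·60 + 1·129.6 = 189.6 kN → 0.75 × 189.6 = 142 kN.
Bearing governs: 142 kN.

142 kN (bearing governs)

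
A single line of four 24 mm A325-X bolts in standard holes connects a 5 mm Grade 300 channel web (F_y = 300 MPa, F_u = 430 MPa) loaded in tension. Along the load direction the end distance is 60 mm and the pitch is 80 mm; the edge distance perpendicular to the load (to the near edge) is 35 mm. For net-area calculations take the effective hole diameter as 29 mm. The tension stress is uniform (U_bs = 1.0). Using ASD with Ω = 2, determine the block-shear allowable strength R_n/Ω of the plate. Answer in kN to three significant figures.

150 kN

Shear plane L_v = 60 + 3·80 = 300 mm; A_gv = 300 × 5 = 1500 mm².
A_nv = (300 − 3.5·29) × 5 = 992.5 mm².
A_nt = (35 − 0.5·29) × 5 = 102.5 mm².
0.6 F_u A_nv = 256.1 kN; 0.6 F_y A_gv = 270 kN → shear rupture governs the shear term.
R_n = 256.1 + 1.0 × 430 × 102.5 / 1000 = 300.1 kN.
Allowable strength R_n/Ω = 300.1 / 2 = 150 kN.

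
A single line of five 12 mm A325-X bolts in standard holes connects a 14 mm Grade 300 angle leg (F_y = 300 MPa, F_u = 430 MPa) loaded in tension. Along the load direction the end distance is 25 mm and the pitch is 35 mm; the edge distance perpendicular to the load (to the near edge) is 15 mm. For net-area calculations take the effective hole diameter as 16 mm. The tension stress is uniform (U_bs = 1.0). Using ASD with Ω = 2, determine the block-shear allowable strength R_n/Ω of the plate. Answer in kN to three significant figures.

Shear plane L_v = 25 + 4·35 = 165 mm; A_gv = 165 × 14 = 2310 mm².
A_nv = (165 − 4.5·16) × 14 = 1302 mm².
A_nt = (15 − 0.5·16) × 14 = 98 mm².
0.6 F_u A_nv = 335.9 kN; 0.6 F_y A_gv = 415.8 kN → shear rupture governs the shear term.
R_n = 335.9 + 1.0 × 430 × 98 / 1000 = 378.1 kN.
Allowable strength R_n/Ω = 378.1 / 2 = 189 kN.

189 kN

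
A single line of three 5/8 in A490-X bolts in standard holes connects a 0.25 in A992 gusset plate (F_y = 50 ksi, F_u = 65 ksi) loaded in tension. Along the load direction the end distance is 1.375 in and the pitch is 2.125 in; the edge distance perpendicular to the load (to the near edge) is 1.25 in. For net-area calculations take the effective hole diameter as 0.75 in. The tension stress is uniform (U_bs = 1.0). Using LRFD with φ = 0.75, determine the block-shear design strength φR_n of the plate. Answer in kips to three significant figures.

38.1 kips

Shear plane L_v = 1.375 + 2·2.125 = 5.625 in; A_gv = 5.625 × 0.25 = 1.406 in².
A_nv = (5.625 − 2.5·0.75) × 0.25 = 0.9375 in².
A_nt = (1.25 − 0.5·0.75) × 0.25 = 0.2188 in².
0.6 F_u A_nv = 36.56 kips; 0.6 F_y A_gv = 42.19 kips → shear rupture governs the shear term.
R_n = 36.56 + 1.0 × 65 × 0.2188 = 50.78 kips.
Design strength φR_n = 0.75 × 50.78 = 38.1 kips.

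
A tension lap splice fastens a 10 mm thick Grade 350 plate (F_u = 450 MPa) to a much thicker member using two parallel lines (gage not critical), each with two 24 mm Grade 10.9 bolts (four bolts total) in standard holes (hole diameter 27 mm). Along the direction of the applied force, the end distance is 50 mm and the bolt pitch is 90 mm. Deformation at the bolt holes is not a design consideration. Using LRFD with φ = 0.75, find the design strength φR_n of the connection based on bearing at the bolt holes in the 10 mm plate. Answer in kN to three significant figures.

856 kN

Per bolt r_n = 1.5 l_c t F_u ≤ 3.0 d t F_u; upper limit = 3.0 × 24 × 10 × 450 / 1000 = 324 kN.
Edge bolt: l_c = 50 − 27/2 = 36.5 mm → 1.5 × 36.5 × 10 × 450 / 1000 = 246.4 → r_n = 246.4 kN.
Interior bolts: l_c = 90 − 27 = 63 mm → 1.5 × 63 × 10 × 450 / 1000 = 425.2 → r_n = 324 kN.
R_n = 2 × 246.4 + 2 × 324 = 1141 kN.
Design strength φR_n = 0.75 × 1141 = 856 kN.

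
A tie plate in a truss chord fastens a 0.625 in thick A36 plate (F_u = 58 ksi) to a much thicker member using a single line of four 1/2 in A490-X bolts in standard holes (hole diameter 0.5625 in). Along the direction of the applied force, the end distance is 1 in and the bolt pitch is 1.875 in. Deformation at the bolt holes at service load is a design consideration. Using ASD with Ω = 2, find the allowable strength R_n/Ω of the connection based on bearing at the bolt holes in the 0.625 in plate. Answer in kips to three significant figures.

Per bolt r_n = 1.2 l_c t F_u ≤ 2.4 d t F_u; upper limit = 2.4 × 0.5 × 0.625 × 58 = 43.5 kips.
Edge bolt: l_c = 1 − 0.5625/2 = 0.7188 in → 1.2 × 0.7188 × 0.625 × 58 = 31.27 → r_n = 31.27 kips.
Interior bolts: l_c = 1.875 − 0.5625 = 1.312 in → 1.2 × 1.312 × 0.625 × 58 = 57.09 → r_n = 43.5 kips.
R_n = 1 × 31.27 + 3 × 43.5 = 161.8 kips.
Allowable strength R_n/Ω = 161.8 / 2 = 80.9 kips.

80.9 kips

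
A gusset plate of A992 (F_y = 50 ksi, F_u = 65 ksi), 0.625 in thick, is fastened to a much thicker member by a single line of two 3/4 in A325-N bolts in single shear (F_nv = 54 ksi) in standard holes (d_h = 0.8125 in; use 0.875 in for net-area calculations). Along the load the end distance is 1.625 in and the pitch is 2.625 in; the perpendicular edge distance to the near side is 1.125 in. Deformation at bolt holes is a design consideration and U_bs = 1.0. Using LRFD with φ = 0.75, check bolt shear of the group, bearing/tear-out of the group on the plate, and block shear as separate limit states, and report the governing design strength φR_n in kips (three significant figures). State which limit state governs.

35.8 kips (bolt shear governs)

Bolt shear: A_b = π·0.75²/4 = 0.4418 in²; R_n = 54 × 0.4418 × 2 × 1 = 47.71 kips → 0.75 × 47.71 = 35.8 kips.
Bearing: edge l_c = 1.219, r_n = 59.41 kips; interior l_c = 1.812, r_n = 73.12 kips; R_n = 59.41 + 1·73.12 = 132.5 kips → 99.4 kips.
Block shear: A_gv = 2.656, A_nv = 1.836, A_nt = 0.4297 in²; R_n = min(0.6F_uA_nv, 0.6F_yA_gv) + U_bs·F_u·A_nt = 99.53 kips → 74.6 kips.
Bolt shear governs: 35.8 kips.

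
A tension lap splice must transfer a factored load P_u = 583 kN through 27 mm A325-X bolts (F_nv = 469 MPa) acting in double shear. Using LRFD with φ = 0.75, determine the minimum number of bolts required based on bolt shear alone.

A_b = π·27²/4 = 572.6 mm².
Per-bolt design strength φR_n = 0.75 × 469 × 572.6 × 2 / 1000 = 402.8 kN.
n ≥ 583 / 402.8 = 1.447 → use 2 bolts.

2 bolts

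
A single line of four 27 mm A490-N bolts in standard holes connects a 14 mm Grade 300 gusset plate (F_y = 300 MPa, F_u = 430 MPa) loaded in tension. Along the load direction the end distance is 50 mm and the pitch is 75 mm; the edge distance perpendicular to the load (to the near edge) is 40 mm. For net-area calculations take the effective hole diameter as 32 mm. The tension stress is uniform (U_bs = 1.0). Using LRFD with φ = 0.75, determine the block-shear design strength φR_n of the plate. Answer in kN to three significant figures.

550 kN

Shear plane L_v = 50 + 3·75 = 275 mm; A_gv = 275 × 14 = 3850 mm².
A_nv = (275 − 3.5·32) × 14 = 2282 mm².
A_nt = (40 − 0.5·32) × 14 = 336 mm².
0.6 F_u A_nv = 588.8 kN; 0.6 F_y A_gv = 693 kN → shear rupture governs the shear term.
R_n = 588.8 + 1.0 × 430 × 336 / 1000 = 733.2 kN.
Design strength φR_n = 0.75 × 733.2 = 550 kN.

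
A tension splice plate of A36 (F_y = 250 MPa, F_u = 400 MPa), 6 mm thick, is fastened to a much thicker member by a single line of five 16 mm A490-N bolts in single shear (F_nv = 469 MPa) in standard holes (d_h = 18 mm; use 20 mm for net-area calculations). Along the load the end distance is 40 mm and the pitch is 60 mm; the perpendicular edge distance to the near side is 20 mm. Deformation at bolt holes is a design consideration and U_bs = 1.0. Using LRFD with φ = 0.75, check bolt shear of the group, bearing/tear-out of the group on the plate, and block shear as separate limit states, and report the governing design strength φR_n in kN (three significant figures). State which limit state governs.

207 kN (block shear governs)

Bolt shear: A_b = π·16²/4 = 201.1 mm²; R_n = 469 × 201.1 × 5 × 1 / 1000 = 471.5 kN → 0.75 × 471.5 = 354 kN.
Bearing: edge l_c = 31, r_n = 89.28 kN; interior l_c = 42, r_n = 92.16 kN; R_n = 89.28 + 4·92.16 = 457.9 kN → 343 kN.
Block shear: A_gv = 1680, A_nv = 1140, A_nt = 60 mm²; R_n = min(0.6F_uA_nv, 0.6F_yA_gv) + U_bs·F_u·A_nt = 276 kN → 207 kN.
Block shear governs: 207 kN.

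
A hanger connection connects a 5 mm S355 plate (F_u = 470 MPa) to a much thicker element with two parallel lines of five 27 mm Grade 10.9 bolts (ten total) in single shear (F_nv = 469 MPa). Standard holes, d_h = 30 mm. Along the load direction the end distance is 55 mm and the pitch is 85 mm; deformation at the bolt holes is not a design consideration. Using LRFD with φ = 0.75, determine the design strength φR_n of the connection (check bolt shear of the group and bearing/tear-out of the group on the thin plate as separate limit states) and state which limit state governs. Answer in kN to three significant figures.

Bolt shear: A_b = π·27²/4 = 572.6 mm²; R_n = 469 × 572.6 × 10 × 1 / 1000 = 2685 kN → 0.75 × 2685 = 2010 kN.
Bearing (1.5 l_c t F_u ≤ 3.0 d t F_u): upper limit = 3.0·27·5·470 / 1000 = 190.3 kN.
  Edge l_c = 55 − 30/2 = 40 → r_n = 141 kN; interior l_c = 85 − 30 = 55 → r_n = 190.3 kN.
  R_n,bearing = 2·141 + 8·190.3 = 1805 kN → 0.75 × 1805 = 1350 kN.
Bearing governs: 1350 kN.

1350 kN (bearing governs)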